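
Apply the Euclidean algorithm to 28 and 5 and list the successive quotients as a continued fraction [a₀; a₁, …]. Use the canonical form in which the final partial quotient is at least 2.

28 ÷ 5 → quotient 5, remainder 3
5 ÷ 3 → quotient 1, remainder 2
3 ÷ 2 → quotient 1, remainder 1
2 ÷ 1 → quotient 2, remainder 0

[5; 1, 1, 2]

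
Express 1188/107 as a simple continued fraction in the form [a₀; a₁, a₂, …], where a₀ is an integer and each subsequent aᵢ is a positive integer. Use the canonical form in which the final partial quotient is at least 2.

1188 ÷ 107 → quotient 11, remainder 11
107 ÷ 11 → quotient 9, remainder 8
11 ÷ 8 → quotient 1, remainder 3
8 ÷ 3 → quotient 2, remainder 2
3 ÷ 2 → quotient 1, remainder 1
2 ÷ 1 → quotient 2, remainder 0

[11; 9, 1, 2, 1, 2]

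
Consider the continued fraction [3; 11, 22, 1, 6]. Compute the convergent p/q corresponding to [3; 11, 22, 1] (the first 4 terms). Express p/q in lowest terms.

Build up convergents one term at a time:
a_0 = 3: 3/1
a_1 = 11: 34/11
a_2 = 22: 751/243
a_3 = 1: 785/254

785/254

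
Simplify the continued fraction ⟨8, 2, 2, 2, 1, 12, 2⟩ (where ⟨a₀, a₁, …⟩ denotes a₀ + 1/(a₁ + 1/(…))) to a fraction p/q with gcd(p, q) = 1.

3777/449

Start with 2.
12 + 1/(2/1) = 12 + 1/2 = 25/2
1 + 1/(25/2) = 1 + 2/25 = 27/25
2 + 1/(27/25) = 2 + 25/27 = 79/27
2 + 1/(79/27) = 2 + 27/79 = 185/79
2 + 1/(185/79) = 2 + 79/185 = 449/185
8 + 1/(449/185) = 8 + 185/449 = 3777/449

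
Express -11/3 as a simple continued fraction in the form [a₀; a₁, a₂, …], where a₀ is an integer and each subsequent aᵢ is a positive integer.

[-4; 3]

⌊-11/3⌋ = -4, remainder 1
⌊3/1⌋ = 3, remainder 0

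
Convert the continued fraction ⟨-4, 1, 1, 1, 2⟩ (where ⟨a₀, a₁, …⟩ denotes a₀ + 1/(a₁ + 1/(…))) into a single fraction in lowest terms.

-27/8

a_0 = -4: -4/1
a_1 = 1: -3/1
a_2 = 1: -7/2
a_3 = 1: -10/3
a_4 = 2: -27/8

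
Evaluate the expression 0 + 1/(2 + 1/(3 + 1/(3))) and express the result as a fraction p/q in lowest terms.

10/23

a_0 = 0: 0/1
a_1 = 2: 1/2
a_2 = 3: 3/7
a_3 = 3: 10/23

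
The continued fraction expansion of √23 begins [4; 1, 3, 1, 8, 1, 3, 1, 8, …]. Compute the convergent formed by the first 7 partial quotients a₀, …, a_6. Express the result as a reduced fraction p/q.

Start with 3.
1 + 1/(3/1) = 1 + 1/3 = 4/3
8 + 1/(4/3) = 8 + 3/4 = 35/4
1 + 1/(35/4) = 1 + 4/35 = 39/35
3 + 1/(39/35) = 3 + 35/39 = 152/39
1 + 1/(152/39) = 1 + 39/152 = 191/152
4 + 1/(191/152) = 4 + 152/191 = 916/191

916/191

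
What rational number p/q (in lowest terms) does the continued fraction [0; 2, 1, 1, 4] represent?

a_0 = 0: 0/1
a_1 = 2: 1/2
a_2 = 1: 1/3
a_3 = 1: 2/5
a_4 = 4: 9/23

9/23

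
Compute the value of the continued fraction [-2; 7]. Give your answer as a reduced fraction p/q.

-13/7

a_0 = -2: -2/1
a_1 = 7: -13/7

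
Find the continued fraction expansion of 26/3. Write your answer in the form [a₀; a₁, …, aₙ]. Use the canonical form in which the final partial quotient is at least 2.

[8; 1, 2]

Repeatedly divide and take the remainder:
26 = 8·3 + 2, so a_0 = 8
3 = 1·2 + 1, so a_1 = 1
2 = 2·1 + 0, so a_2 = 2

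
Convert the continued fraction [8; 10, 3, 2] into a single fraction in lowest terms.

Starting at the tail and folding back:
Start with 2.
3 + 1/(2/1) = 3 + 1/2 = 7/2
10 + 1/(7/2) = 10 + 2/7 = 72/7
8 + 1/(72/7) = 8 + 7/72 = 583/72

583/72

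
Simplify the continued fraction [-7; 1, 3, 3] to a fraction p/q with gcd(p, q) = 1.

a_0 = -7: -7/1
a_1 = 1: -6/1
a_2 = 3: -25/4
a_3 = 3: -81/13

-81/13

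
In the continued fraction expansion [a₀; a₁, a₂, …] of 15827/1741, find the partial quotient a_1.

⌊15827/1741⌋ = 9, remainder 158
⌊1741/158⌋ = 11, remainder 3

11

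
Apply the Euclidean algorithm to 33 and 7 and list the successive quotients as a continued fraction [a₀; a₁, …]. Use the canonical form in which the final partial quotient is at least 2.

33 ÷ 7 → quotient 4, remainder 5
7 ÷ 5 → quotient 1, remainder 2
5 ÷ 2 → quotient 2, remainder 1
2 ÷ 1 → quotient 2, remainder 0

[4; 1, 2, 2]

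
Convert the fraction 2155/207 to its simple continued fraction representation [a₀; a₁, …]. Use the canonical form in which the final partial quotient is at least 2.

Repeatedly divide and take the remainder:
⌊2155/207⌋ = 10, remainder 85
⌊207/85⌋ = 2, remainder 37
⌊85/37⌋ = 2, remainder 11
⌊37/11⌋ = 3, remainder 4
⌊11/4⌋ = 2, remainder 3
⌊4/3⌋ = 1, remainder 1
⌊3/1⌋ = 3, remainder 0

[10; 2, 2, 3, 2, 1, 3]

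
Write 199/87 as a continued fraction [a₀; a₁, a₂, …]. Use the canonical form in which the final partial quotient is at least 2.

Run the Euclidean algorithm, recording each quotient:
199 = 2·87 + 25, so a_0 = 2
87 = 3·25 + 12, so a_1 = 3
25 = 2·12 + 1, so a_2 = 2
12 = 12·1 + 0, so a_3 = 12

[2; 3, 2, 12]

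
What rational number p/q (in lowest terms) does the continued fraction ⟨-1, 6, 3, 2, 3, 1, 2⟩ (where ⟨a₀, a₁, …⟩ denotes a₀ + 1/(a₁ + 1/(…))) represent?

a_0 = -1: -1/1
a_1 = 6: -5/6
a_2 = 3: -16/19
a_3 = 2: -37/44
a_4 = 3: -127/151
a_5 = 1: -164/195
a_6 = 2: -455/541

-455/541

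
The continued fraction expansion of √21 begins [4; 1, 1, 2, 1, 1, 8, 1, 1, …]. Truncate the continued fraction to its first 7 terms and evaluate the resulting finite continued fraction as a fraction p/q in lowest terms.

472/103

Work from the innermost term outward:
Start with 8.
1 + 1/(8/1) = 1 + 1/8 = 9/8
1 + 1/(9/8) = 1 + 8/9 = 17/9
2 + 1/(17/9) = 2 + 9/17 = 43/17
1 + 1/(43/17) = 1 + 17/43 = 60/43
1 + 1/(60/43) = 1 + 43/60 = 103/60
4 + 1/(103/60) = 4 + 60/103 = 472/103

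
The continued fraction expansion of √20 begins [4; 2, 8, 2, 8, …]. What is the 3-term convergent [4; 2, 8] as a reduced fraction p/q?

76/17

a_0 = 4: 4/1
a_1 = 2: 9/2
a_2 = 8: 76/17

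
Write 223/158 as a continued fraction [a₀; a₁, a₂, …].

Apply division with remainder until the remainder is 0:
223 ÷ 158 → quotient 1, remainder 65
158 ÷ 65 → quotient 2, remainder 28
65 ÷ 28 → quotient 2, remainder 9
28 ÷ 9 → quotient 3, remainder 1
9 ÷ 1 → quotient 9, remainder 0

[1; 2, 2, 3, 9]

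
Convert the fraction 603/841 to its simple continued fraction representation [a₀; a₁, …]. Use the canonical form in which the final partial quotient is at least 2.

[0; 1, 2, 1, 1, 6, 1, 15]

603 = 0·841 + 603, so a_0 = 0
841 = 1·603 + 238, so a_1 = 1
603 = 2·238 + 127, so a_2 = 2
238 = 1·127 + 111, so a_3 = 1
127 = 1·111 + 16, so a_4 = 1
111 = 6·16 + 15, so a_5 = 6
16 = 1·15 + 1, so a_6 = 1
15 = 15·1 + 0, so a_7 = 15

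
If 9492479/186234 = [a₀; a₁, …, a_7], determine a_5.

⌊9492479/186234⌋ = 50, remainder 180779
⌊186234/180779⌋ = 1, remainder 5455
⌊180779/5455⌋ = 33, remainder 764
⌊5455/764⌋ = 7, remainder 107
⌊764/107⌋ = 7, remainder 15
⌊107/15⌋ = 7, remainder 2

7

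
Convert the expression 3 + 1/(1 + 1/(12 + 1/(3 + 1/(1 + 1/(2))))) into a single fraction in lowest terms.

a_0 = 3: 3/1
a_1 = 1: 4/1
a_2 = 12: 51/13
a_3 = 3: 157/40
a_4 = 1: 208/53
a_5 = 2: 573/146

573/146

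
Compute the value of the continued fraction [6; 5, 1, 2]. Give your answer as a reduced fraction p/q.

Start with 2.
1 + 1/(2/1) = 1 + 1/2 = 3/2
5 + 1/(3/2) = 5 + 2/3 = 17/3
6 + 1/(17/3) = 6 + 3/17 = 105/17

105/17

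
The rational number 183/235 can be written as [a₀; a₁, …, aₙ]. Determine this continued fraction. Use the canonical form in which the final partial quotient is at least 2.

[0; 1, 3, 1, 1, 12, 2]

⌊183/235⌋ = 0, remainder 183
⌊235/183⌋ = 1, remainder 52
⌊183/52⌋ = 3, remainder 27
⌊52/27⌋ = 1, remainder 25
⌊27/25⌋ = 1, remainder 2
⌊25/2⌋ = 12, remainder 1
⌊2/1⌋ = 2, remainder 0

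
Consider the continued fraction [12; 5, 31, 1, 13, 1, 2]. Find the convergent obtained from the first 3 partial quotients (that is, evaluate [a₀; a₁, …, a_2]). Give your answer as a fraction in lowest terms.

1903/156

Starting at the tail and folding back:
Start with 31.
5 + 1/(31/1) = 5 + 1/31 = 156/31
12 + 1/(156/31) = 12 + 31/156 = 1903/156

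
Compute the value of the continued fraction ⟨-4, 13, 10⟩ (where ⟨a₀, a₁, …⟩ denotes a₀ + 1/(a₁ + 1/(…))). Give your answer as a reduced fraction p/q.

Start with 10.
13 + 1/(10/1) = 13 + 1/10 = 131/10
-4 + 1/(131/10) = -4 + 10/131 = -514/131

-514/131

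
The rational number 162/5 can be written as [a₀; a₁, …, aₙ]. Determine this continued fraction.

Repeatedly divide and take the remainder:
162 ÷ 5 → quotient 32, remainder 2
5 ÷ 2 → quotient 2, remainder 1
2 ÷ 1 → quotient 2, remainder 0

[32; 2, 2]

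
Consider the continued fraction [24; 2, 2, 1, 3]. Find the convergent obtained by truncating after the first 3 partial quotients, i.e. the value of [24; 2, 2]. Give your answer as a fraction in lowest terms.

122/5

Build up convergents one term at a time:
a_0 = 24: 24/1
a_1 = 2: 49/2
a_2 = 2: 122/5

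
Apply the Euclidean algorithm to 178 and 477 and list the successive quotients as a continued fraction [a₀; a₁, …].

[0; 2, 1, 2, 8, 7]

178 = 0·477 + 178, so a_0 = 0
477 = 2·178 + 121, so a_1 = 2
178 = 1·121 + 57, so a_2 = 1
121 = 2·57 + 7, so a_3 = 2
57 = 8·7 + 1, so a_4 = 8
7 = 7·1 + 0, so a_5 = 7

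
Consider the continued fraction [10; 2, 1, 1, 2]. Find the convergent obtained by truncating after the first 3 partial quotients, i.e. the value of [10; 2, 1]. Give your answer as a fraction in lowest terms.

31/3

Start with 1.
2 + 1/(1/1) = 2 + 1/1 = 3/1
10 + 1/(3/1) = 10 + 1/3 = 31/3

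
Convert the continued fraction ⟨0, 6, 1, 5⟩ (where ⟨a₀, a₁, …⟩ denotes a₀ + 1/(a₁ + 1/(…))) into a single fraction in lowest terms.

6/41

Start with 5.
1 + 1/(5/1) = 1 + 1/5 = 6/5
6 + 1/(6/5) = 6 + 5/6 = 41/6
0 + 1/(41/6) = 0 + 6/41 = 6/41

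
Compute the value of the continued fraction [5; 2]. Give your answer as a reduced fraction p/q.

11/2

Compute successive convergents:
a_0 = 5: 5/1
a_1 = 2: 11/2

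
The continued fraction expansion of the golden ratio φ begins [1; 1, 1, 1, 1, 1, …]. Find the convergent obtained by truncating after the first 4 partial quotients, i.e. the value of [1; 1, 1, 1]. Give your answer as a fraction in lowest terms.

5/3

Start with 1.
1 + 1/(1/1) = 1 + 1/1 = 2/1
1 + 1/(2/1) = 1 + 1/2 = 3/2
1 + 1/(3/2) = 1 + 2/3 = 5/3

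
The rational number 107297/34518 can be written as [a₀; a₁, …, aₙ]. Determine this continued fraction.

[3; 9, 4, 1, 1, 58, 1, 6]

Repeatedly divide and take the remainder:
107297 = 3·34518 + 3743, so a_0 = 3
34518 = 9·3743 + 831, so a_1 = 9
3743 = 4·831 + 419, so a_2 = 4
831 = 1·419 + 412, so a_3 = 1
419 = 1·412 + 7, so a_4 = 1
412 = 58·7 + 6, so a_5 = 58
7 = 1·6 + 1, so a_6 = 1
6 = 6·1 + 0, so a_7 = 6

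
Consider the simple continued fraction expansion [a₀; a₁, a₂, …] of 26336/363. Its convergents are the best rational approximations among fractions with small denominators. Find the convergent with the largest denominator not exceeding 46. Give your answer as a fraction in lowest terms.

a_0 = 72: 72/1  (≤ bound)
a_1 = 1: 73/1  (≤ bound)
a_2 = 1: 145/2  (≤ bound)
a_3 = 4: 653/9  (≤ bound)
a_4 = 2: 1451/20  (≤ bound)
a_5 = 2: 3555/49  (> 46, stop)

1451/20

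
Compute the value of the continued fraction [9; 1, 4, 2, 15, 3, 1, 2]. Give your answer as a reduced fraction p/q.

18683/1903

a_0 = 9: 9/1
a_1 = 1: 10/1
a_2 = 4: 49/5
a_3 = 2: 108/11
a_4 = 15: 1669/170
a_5 = 3: 5115/521
a_6 = 1: 6784/691
a_7 = 2: 18683/1903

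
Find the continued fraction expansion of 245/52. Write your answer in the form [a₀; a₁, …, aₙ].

Apply division with remainder until the remainder is 0:
⌊245/52⌋ = 4, remainder 37
⌊52/37⌋ = 1, remainder 15
⌊37/15⌋ = 2, remainder 7
⌊15/7⌋ = 2, remainder 1
⌊7/1⌋ = 7, remainder 0

[4; 1, 2, 2, 7]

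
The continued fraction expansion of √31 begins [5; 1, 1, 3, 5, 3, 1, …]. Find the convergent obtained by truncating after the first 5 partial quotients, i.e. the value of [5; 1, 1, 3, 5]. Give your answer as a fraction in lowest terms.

206/37

Start with 5.
3 + 1/(5/1) = 3 + 1/5 = 16/5
1 + 1/(16/5) = 1 + 5/16 = 21/16
1 + 1/(21/16) = 1 + 16/21 = 37/21
5 + 1/(37/21) = 5 + 21/37 = 206/37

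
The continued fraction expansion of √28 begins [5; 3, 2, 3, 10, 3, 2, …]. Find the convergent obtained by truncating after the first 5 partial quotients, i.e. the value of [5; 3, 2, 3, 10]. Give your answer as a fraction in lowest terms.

1307/247

Start with 10.
3 + 1/(10/1) = 3 + 1/10 = 31/10
2 + 1/(31/10) = 2 + 10/31 = 72/31
3 + 1/(72/31) = 3 + 31/72 = 247/72
5 + 1/(247/72) = 5 + 72/247 = 1307/247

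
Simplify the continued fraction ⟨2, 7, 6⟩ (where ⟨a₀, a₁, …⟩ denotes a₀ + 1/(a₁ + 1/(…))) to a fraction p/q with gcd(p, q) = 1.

Collapse the nested fraction from the inside out:
Start with 6.
7 + 1/(6/1) = 7 + 1/6 = 43/6
2 + 1/(43/6) = 2 + 6/43 = 92/43

92/43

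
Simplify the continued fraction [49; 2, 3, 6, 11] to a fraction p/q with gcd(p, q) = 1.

24271/491

Use the convergent recurrence hₖ = aₖ·hₖ₋₁ + hₖ₋₂ (and likewise for the denominators kₖ):
a_0 = 49: 49/1
a_1 = 2: 99/2
a_2 = 3: 346/7
a_3 = 6: 2175/44
a_4 = 11: 24271/491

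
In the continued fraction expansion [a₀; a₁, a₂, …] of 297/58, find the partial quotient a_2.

⌊297/58⌋ = 5, remainder 7
⌊58/7⌋ = 8, remainder 2
⌊7/2⌋ = 3, remainder 1

3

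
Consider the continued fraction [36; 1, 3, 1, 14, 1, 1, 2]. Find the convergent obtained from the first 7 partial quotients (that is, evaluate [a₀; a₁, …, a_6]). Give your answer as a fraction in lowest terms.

5630/153

a_0 = 36: 36/1
a_1 = 1: 37/1
a_2 = 3: 147/4
a_3 = 1: 184/5
a_4 = 14: 2723/74
a_5 = 1: 2907/79
a_6 = 1: 5630/153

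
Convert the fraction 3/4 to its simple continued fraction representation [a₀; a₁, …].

[0; 1, 3]

⌊3/4⌋ = 0, remainder 3
⌊4/3⌋ = 1, remainder 1
⌊3/1⌋ = 3, remainder 0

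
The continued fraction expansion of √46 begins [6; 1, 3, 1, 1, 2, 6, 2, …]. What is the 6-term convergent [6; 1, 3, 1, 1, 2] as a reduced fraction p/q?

156/23

Compute successive convergents:
a_0 = 6: 6/1
a_1 = 1: 7/1
a_2 = 3: 27/4
a_3 = 1: 34/5
a_4 = 1: 61/9
a_5 = 2: 156/23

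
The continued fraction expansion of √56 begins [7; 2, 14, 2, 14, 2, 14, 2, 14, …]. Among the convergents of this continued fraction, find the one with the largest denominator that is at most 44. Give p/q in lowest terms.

217/29

List convergents until the denominator exceeds the bound:
a_0 = 7: 7/1  (≤ bound)
a_1 = 2: 15/2  (≤ bound)
a_2 = 14: 217/29  (≤ bound)
a_3 = 2: 449/60  (> 44, stop)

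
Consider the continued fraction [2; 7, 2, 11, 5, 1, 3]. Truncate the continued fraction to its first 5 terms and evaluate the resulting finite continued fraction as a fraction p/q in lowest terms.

1867/875

a_0 = 2: 2/1
a_1 = 7: 15/7
a_2 = 2: 32/15
a_3 = 11: 367/172
a_4 = 5: 1867/875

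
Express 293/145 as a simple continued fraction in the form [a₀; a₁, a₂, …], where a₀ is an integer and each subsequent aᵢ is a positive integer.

[2; 48, 3]

Repeatedly divide and take the remainder:
293 = 2·145 + 3, so a_0 = 2
145 = 48·3 + 1, so a_1 = 48
3 = 3·1 + 0, so a_2 = 3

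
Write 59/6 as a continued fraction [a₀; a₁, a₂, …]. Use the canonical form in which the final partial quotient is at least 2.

Run the Euclidean algorithm, recording each quotient:
59 ÷ 6 → quotient 9, remainder 5
6 ÷ 5 → quotient 1, remainder 1
5 ÷ 1 → quotient 5, remainder 0

[9; 1, 5]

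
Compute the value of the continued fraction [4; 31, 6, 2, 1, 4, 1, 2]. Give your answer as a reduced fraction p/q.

Starting at the tail and folding back:
Start with 2.
1 + 1/(2/1) = 1 + 1/2 = 3/2
4 + 1/(3/2) = 4 + 2/3 = 14/3
1 + 1/(14/3) = 1 + 3/14 = 17/14
2 + 1/(17/14) = 2 + 14/17 = 48/17
6 + 1/(48/17) = 6 + 17/48 = 305/48
31 + 1/(305/48) = 31 + 48/305 = 9503/305
4 + 1/(9503/305) = 4 + 305/9503 = 38317/9503

38317/9503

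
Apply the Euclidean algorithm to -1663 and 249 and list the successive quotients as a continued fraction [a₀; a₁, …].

[-7; 3, 8, 1, 8]

-1663 = -7·249 + 80, so a_0 = -7
249 = 3·80 + 9, so a_1 = 3
80 = 8·9 + 8, so a_2 = 8
9 = 1·8 + 1, so a_3 = 1
8 = 8·1 + 0, so a_4 = 8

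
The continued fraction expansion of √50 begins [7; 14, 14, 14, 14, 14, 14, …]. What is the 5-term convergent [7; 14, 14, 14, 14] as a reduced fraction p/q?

Collapse the nested fraction from the inside out:
Start with 14.
14 + 1/(14/1) = 14 + 1/14 = 197/14
14 + 1/(197/14) = 14 + 14/197 = 2772/197
14 + 1/(2772/197) = 14 + 197/2772 = 39005/2772
7 + 1/(39005/2772) = 7 + 2772/39005 = 275807/39005

275807/39005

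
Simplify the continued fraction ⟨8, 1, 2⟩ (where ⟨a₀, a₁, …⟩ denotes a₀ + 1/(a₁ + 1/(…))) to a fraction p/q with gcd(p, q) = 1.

Collapse the nested fraction from the inside out:
Start with 2.
1 + 1/(2/1) = 1 + 1/2 = 3/2
8 + 1/(3/2) = 8 + 2/3 = 26/3

26/3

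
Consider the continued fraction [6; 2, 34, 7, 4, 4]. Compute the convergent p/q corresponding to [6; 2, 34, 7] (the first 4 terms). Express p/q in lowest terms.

a_0 = 6: 6/1
a_1 = 2: 13/2
a_2 = 34: 448/69
a_3 = 7: 3149/485

3149/485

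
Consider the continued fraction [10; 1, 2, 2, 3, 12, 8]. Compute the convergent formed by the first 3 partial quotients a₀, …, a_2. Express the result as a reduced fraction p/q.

Start with 2.
1 + 1/(2/1) = 1 + 1/2 = 3/2
10 + 1/(3/2) = 10 + 2/3 = 32/3

32/3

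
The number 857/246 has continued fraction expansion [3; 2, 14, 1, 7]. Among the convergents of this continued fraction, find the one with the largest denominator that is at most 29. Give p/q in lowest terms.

101/29

List convergents until the denominator exceeds the bound:
a_0 = 3: 3/1  (≤ bound)
a_1 = 2: 7/2  (≤ bound)
a_2 = 14: 101/29  (≤ bound)
a_3 = 1: 108/31  (> 29, stop)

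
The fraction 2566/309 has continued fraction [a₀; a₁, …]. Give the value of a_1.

3

2566 ÷ 309 → quotient 8, remainder 94
309 ÷ 94 → quotient 3, remainder 27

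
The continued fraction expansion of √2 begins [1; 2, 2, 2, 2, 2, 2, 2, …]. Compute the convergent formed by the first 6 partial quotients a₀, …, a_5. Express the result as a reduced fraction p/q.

Compute successive convergents:
a_0 = 1: 1/1
a_1 = 2: 3/2
a_2 = 2: 7/5
a_3 = 2: 17/12
a_4 = 2: 41/29
a_5 = 2: 99/70

99/70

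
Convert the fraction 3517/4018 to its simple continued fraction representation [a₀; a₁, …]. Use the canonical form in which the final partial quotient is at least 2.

[0; 1, 7, 50, 10]

Repeatedly divide and take the remainder:
⌊3517/4018⌋ = 0, remainder 3517
⌊4018/3517⌋ = 1, remainder 501
⌊3517/501⌋ = 7, remainder 10
⌊501/10⌋ = 50, remainder 1
⌊10/1⌋ = 10, remainder 0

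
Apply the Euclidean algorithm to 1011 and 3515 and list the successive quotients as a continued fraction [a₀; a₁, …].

1011 ÷ 3515 → quotient 0, remainder 1011
3515 ÷ 1011 → quotient 3, remainder 482
1011 ÷ 482 → quotient 2, remainder 47
482 ÷ 47 → quotient 10, remainder 12
47 ÷ 12 → quotient 3, remainder 11
12 ÷ 11 → quotient 1, remainder 1
11 ÷ 1 → quotient 11, remainder 0

[0; 3, 2, 10, 3, 1, 11]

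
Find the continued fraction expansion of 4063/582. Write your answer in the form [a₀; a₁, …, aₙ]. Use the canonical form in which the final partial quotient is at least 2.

Apply division with remainder until the remainder is 0:
4063 ÷ 582 → quotient 6, remainder 571
582 ÷ 571 → quotient 1, remainder 11
571 ÷ 11 → quotient 51, remainder 10
11 ÷ 10 → quotient 1, remainder 1
10 ÷ 1 → quotient 10, remainder 0

[6; 1, 51, 1, 10]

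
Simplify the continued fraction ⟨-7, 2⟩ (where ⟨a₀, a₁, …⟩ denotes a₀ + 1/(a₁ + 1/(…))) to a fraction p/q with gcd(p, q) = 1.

-13/2

Use the convergent recurrence hₖ = aₖ·hₖ₋₁ + hₖ₋₂ (and likewise for the denominators kₖ):
a_0 = -7: -7/1
a_1 = 2: -13/2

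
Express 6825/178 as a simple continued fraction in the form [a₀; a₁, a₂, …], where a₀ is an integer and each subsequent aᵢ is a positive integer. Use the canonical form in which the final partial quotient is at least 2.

Apply division with remainder until the remainder is 0:
6825 ÷ 178 → quotient 38, remainder 61
178 ÷ 61 → quotient 2, remainder 56
61 ÷ 56 → quotient 1, remainder 5
56 ÷ 5 → quotient 11, remainder 1
5 ÷ 1 → quotient 5, remainder 0

[38; 2, 1, 11, 5]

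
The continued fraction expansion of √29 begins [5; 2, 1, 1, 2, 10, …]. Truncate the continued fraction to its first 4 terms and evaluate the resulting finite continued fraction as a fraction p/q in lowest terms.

a_0 = 5: 5/1
a_1 = 2: 11/2
a_2 = 1: 16/3
a_3 = 1: 27/5

27/5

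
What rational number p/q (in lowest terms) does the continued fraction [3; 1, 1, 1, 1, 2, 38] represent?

1804/499

Start with 38.
2 + 1/(38/1) = 2 + 1/38 = 77/38
1 + 1/(77/38) = 1 + 38/77 = 115/77
1 + 1/(115/77) = 1 + 77/115 = 192/115
1 + 1/(192/115) = 1 + 115/192 = 307/192
1 + 1/(307/192) = 1 + 192/307 = 499/307
3 + 1/(499/307) = 3 + 307/499 = 1804/499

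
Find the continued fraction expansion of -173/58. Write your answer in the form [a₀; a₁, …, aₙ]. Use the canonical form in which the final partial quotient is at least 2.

[-3; 58]

-173 = -3·58 + 1, so a_0 = -3
58 = 58·1 + 0, so a_1 = 58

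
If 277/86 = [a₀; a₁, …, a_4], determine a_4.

Run the Euclidean algorithm, recording each quotient:
277 ÷ 86 → quotient 3, remainder 19
86 ÷ 19 → quotient 4, remainder 10
19 ÷ 10 → quotient 1, remainder 9
10 ÷ 9 → quotient 1, remainder 1
9 ÷ 1 → quotient 9, remainder 0

9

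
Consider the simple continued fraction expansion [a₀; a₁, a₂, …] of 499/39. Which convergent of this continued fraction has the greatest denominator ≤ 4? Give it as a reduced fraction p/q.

List convergents until the denominator exceeds the bound:
a_0 = 12: 12/1  (≤ bound)
a_1 = 1: 13/1  (≤ bound)
a_2 = 3: 51/4  (≤ bound)
a_3 = 1: 64/5  (> 4, stop)

51/4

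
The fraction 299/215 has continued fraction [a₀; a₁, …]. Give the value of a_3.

1

Apply division with remainder until the remainder is 0:
⌊299/215⌋ = 1, remainder 84
⌊215/84⌋ = 2, remainder 47
⌊84/47⌋ = 1, remainder 37
⌊47/37⌋ = 1, remainder 10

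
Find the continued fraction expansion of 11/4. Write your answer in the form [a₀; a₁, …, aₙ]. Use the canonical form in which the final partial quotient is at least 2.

Run the Euclidean algorithm, recording each quotient:
11 = 2·4 + 3, so a_0 = 2
4 = 1·3 + 1, so a_1 = 1
3 = 3·1 + 0, so a_2 = 3

[2; 1, 3]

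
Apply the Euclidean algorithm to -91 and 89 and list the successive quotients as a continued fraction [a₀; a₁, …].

Apply division with remainder until the remainder is 0:
-91 = -2·89 + 87, so a_0 = -2
89 = 1·87 + 2, so a_1 = 1
87 = 43·2 + 1, so a_2 = 43
2 = 2·1 + 0, so a_3 = 2

[-2; 1, 43, 2]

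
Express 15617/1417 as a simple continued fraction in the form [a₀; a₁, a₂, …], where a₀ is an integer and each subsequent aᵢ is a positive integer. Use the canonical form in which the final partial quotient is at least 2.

Apply division with remainder until the remainder is 0:
15617 ÷ 1417 → quotient 11, remainder 30
1417 ÷ 30 → quotient 47, remainder 7
30 ÷ 7 → quotient 4, remainder 2
7 ÷ 2 → quotient 3, remainder 1
2 ÷ 1 → quotient 2, remainder 0

[11; 47, 4, 3, 2]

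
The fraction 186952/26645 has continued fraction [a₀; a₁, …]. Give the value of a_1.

60

186952 = 7·26645 + 437, so a_0 = 7
26645 = 60·437 + 425, so a_1 = 60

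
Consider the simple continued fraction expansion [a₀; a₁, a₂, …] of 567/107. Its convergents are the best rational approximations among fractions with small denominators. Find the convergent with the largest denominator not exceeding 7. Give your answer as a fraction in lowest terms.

List convergents until the denominator exceeds the bound:
a_0 = 5: 5/1  (≤ bound)
a_1 = 3: 16/3  (≤ bound)
a_2 = 2: 37/7  (≤ bound)
a_3 = 1: 53/10  (> 7, stop)

37/7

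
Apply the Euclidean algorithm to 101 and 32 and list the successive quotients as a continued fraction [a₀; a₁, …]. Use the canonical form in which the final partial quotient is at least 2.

[3; 6, 2, 2]

Apply division with remainder until the remainder is 0:
101 ÷ 32 → quotient 3, remainder 5
32 ÷ 5 → quotient 6, remainder 2
5 ÷ 2 → quotient 2, remainder 1
2 ÷ 1 → quotient 2, remainder 0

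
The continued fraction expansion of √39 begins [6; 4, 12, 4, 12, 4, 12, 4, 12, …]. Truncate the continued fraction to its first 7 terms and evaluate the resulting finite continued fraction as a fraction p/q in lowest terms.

Work from the innermost term outward:
Start with 12.
4 + 1/(12/1) = 4 + 1/12 = 49/12
12 + 1/(49/12) = 12 + 12/49 = 600/49
4 + 1/(600/49) = 4 + 49/600 = 2449/600
12 + 1/(2449/600) = 12 + 600/2449 = 29988/2449
4 + 1/(29988/2449) = 4 + 2449/29988 = 122401/29988
6 + 1/(122401/29988) = 6 + 29988/122401 = 764394/122401

764394/122401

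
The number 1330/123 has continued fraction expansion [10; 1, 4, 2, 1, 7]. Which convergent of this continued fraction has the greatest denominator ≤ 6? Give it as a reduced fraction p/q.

54/5

List convergents until the denominator exceeds the bound:
a_0 = 10: 10/1  (≤ bound)
a_1 = 1: 11/1  (≤ bound)
a_2 = 4: 54/5  (≤ bound)
a_3 = 2: 119/11  (> 6, stop)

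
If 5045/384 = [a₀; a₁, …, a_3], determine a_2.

4

5045 = 13·384 + 53, so a_0 = 13
384 = 7·53 + 13, so a_1 = 7
53 = 4·13 + 1, so a_2 = 4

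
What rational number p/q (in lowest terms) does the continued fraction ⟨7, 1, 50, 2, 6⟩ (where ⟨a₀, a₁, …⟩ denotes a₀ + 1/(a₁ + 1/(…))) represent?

a_0 = 7: 7/1
a_1 = 1: 8/1
a_2 = 50: 407/51
a_3 = 2: 822/103
a_4 = 6: 5339/669

5339/669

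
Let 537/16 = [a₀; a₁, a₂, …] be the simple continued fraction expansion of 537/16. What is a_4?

2

537 = 33·16 + 9, so a_0 = 33
16 = 1·9 + 7, so a_1 = 1
9 = 1·7 + 2, so a_2 = 1
7 = 3·2 + 1, so a_3 = 3
2 = 2·1 + 0, so a_4 = 2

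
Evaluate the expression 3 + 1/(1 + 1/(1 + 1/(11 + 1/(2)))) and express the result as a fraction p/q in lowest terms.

Starting at the tail and folding back:
Start with 2.
11 + 1/(2/1) = 11 + 1/2 = 23/2
1 + 1/(23/2) = 1 + 2/23 = 25/23
1 + 1/(25/23) = 1 + 23/25 = 48/25
3 + 1/(48/25) = 3 + 25/48 = 169/48

169/48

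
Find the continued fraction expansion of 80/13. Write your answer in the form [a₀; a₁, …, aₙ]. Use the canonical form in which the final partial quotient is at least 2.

Apply division with remainder until the remainder is 0:
⌊80/13⌋ = 6, remainder 2
⌊13/2⌋ = 6, remainder 1
⌊2/1⌋ = 2, remainder 0

[6; 6, 2]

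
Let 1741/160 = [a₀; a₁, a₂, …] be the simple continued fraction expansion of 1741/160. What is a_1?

1

1741 = 10·160 + 141, so a_0 = 10
160 = 1·141 + 19, so a_1 = 1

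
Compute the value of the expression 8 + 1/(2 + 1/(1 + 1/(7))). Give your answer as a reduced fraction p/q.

Work from the innermost term outward:
Start with 7.
1 + 1/(7/1) = 1 + 1/7 = 8/7
2 + 1/(8/7) = 2 + 7/8 = 23/8
8 + 1/(23/8) = 8 + 8/23 = 192/23

192/23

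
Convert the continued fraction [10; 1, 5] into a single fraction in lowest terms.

Start with 5.
1 + 1/(5/1) = 1 + 1/5 = 6/5
10 + 1/(6/5) = 10 + 5/6 = 65/6

65/6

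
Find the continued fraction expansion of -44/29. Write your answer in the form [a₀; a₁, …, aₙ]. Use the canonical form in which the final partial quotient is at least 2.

Apply division with remainder until the remainder is 0:
-44 = -2·29 + 14, so a_0 = -2
29 = 2·14 + 1, so a_1 = 2
14 = 14·1 + 0, so a_2 = 14

[-2; 2, 14]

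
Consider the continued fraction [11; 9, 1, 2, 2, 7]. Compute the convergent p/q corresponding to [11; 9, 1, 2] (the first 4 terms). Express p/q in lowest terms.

322/29

Build up convergents one term at a time:
a_0 = 11: 11/1
a_1 = 9: 100/9
a_2 = 1: 111/10
a_3 = 2: 322/29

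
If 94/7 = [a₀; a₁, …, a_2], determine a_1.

2

94 ÷ 7 → quotient 13, remainder 3
7 ÷ 3 → quotient 2, remainder 1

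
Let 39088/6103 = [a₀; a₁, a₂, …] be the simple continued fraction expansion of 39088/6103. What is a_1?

2

Apply division with remainder until the remainder is 0:
39088 ÷ 6103 → quotient 6, remainder 2470
6103 ÷ 2470 → quotient 2, remainder 1163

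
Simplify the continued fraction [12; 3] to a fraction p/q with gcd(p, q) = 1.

Start with 3.
12 + 1/(3/1) = 12 + 1/3 = 37/3

37/3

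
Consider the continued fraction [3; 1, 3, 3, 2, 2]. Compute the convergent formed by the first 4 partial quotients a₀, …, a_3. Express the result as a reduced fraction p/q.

49/13

Starting at the tail and folding back:
Start with 3.
3 + 1/(3/1) = 3 + 1/3 = 10/3
1 + 1/(10/3) = 1 + 3/10 = 13/10
3 + 1/(13/10) = 3 + 10/13 = 49/13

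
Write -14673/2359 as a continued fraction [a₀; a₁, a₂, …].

Repeatedly divide and take the remainder:
⌊-14673/2359⌋ = -7, remainder 1840
⌊2359/1840⌋ = 1, remainder 519
⌊1840/519⌋ = 3, remainder 283
⌊519/283⌋ = 1, remainder 236
⌊283/236⌋ = 1, remainder 47
⌊236/47⌋ = 5, remainder 1
⌊47/1⌋ = 47, remainder 0

[-7; 1, 3, 1, 1, 5, 47]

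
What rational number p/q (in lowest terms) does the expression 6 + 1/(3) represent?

Collapse the nested fraction from the inside out:
Start with 3.
6 + 1/(3/1) = 6 + 1/3 = 19/3

19/3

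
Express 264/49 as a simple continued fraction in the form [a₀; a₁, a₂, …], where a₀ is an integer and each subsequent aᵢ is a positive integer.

Repeatedly divide and take the remainder:
264 = 5·49 + 19, so a_0 = 5
49 = 2·19 + 11, so a_1 = 2
19 = 1·11 + 8, so a_2 = 1
11 = 1·8 + 3, so a_3 = 1
8 = 2·3 + 2, so a_4 = 2
3 = 1·2 + 1, so a_5 = 1
2 = 2·1 + 0, so a_6 = 2

[5; 2, 1, 1, 2, 1, 2]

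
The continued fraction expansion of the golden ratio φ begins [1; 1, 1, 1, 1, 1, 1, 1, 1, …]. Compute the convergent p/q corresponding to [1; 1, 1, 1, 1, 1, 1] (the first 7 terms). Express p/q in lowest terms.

21/13

Start with 1.
1 + 1/(1/1) = 1 + 1/1 = 2/1
1 + 1/(2/1) = 1 + 1/2 = 3/2
1 + 1/(3/2) = 1 + 2/3 = 5/3
1 + 1/(5/3) = 1 + 3/5 = 8/5
1 + 1/(8/5) = 1 + 5/8 = 13/8
1 + 1/(13/8) = 1 + 8/13 = 21/13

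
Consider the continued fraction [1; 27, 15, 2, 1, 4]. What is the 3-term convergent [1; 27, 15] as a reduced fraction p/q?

421/406

Work from the innermost term outward:
Start with 15.
27 + 1/(15/1) = 27 + 1/15 = 406/15
1 + 1/(406/15) = 1 + 15/406 = 421/406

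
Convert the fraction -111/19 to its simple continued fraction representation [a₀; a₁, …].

Run the Euclidean algorithm, recording each quotient:
⌊-111/19⌋ = -6, remainder 3
⌊19/3⌋ = 6, remainder 1
⌊3/1⌋ = 3, remainder 0

[-6; 6, 3]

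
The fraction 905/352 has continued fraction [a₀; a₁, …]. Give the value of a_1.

1

905 ÷ 352 → quotient 2, remainder 201
352 ÷ 201 → quotient 1, remainder 151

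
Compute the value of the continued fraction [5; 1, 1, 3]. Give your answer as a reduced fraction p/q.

Start with 3.
1 + 1/(3/1) = 1 + 1/3 = 4/3
1 + 1/(4/3) = 1 + 3/4 = 7/4
5 + 1/(7/4) = 5 + 4/7 = 39/7

39/7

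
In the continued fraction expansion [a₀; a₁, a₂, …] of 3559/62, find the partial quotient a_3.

12

3559 ÷ 62 → quotient 57, remainder 25
62 ÷ 25 → quotient 2, remainder 12
25 ÷ 12 → quotient 2, remainder 1
12 ÷ 1 → quotient 12, remainder 0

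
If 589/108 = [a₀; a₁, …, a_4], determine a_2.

4

589 ÷ 108 → quotient 5, remainder 49
108 ÷ 49 → quotient 2, remainder 10
49 ÷ 10 → quotient 4, remainder 9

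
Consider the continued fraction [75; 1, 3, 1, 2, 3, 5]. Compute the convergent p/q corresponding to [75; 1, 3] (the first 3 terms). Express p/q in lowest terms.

Use the convergent recurrence hₖ = aₖ·hₖ₋₁ + hₖ₋₂ (and likewise for the denominators kₖ):
a_0 = 75: 75/1
a_1 = 1: 76/1
a_2 = 3: 303/4

303/4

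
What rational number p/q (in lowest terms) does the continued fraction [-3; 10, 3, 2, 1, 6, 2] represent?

a_0 = -3: -3/1
a_1 = 10: -29/10
a_2 = 3: -90/31
a_3 = 2: -209/72
a_4 = 1: -299/103
a_5 = 6: -2003/690
a_6 = 2: -4305/1483

-4305/1483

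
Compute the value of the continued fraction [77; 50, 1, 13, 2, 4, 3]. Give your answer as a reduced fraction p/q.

1643599/21340

Start with 3.
4 + 1/(3/1) = 4 + 1/3 = 13/3
2 + 1/(13/3) = 2 + 3/13 = 29/13
13 + 1/(29/13) = 13 + 13/29 = 390/29
1 + 1/(390/29) = 1 + 29/390 = 419/390
50 + 1/(419/390) = 50 + 390/419 = 21340/419
77 + 1/(21340/419) = 77 + 419/21340 = 1643599/21340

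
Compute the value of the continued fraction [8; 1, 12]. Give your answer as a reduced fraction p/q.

Start with 12.
1 + 1/(12/1) = 1 + 1/12 = 13/12
8 + 1/(13/12) = 8 + 12/13 = 116/13

116/13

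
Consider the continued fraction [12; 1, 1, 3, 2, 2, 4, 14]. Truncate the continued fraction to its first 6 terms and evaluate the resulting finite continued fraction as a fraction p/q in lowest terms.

Compute successive convergents:
a_0 = 12: 12/1
a_1 = 1: 13/1
a_2 = 1: 25/2
a_3 = 3: 88/7
a_4 = 2: 201/16
a_5 = 2: 490/39

490/39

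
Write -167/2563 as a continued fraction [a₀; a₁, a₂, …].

[-1; 1, 14, 2, 1, 7, 3, 2]

-167 ÷ 2563 → quotient -1, remainder 2396
2563 ÷ 2396 → quotient 1, remainder 167
2396 ÷ 167 → quotient 14, remainder 58
167 ÷ 58 → quotient 2, remainder 51
58 ÷ 51 → quotient 1, remainder 7
51 ÷ 7 → quotient 7, remainder 2
7 ÷ 2 → quotient 3, remainder 1
2 ÷ 1 → quotient 2, remainder 0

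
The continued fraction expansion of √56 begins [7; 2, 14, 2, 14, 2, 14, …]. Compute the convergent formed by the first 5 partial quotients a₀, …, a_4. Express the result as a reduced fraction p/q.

6503/869

a_0 = 7: 7/1
a_1 = 2: 15/2
a_2 = 14: 217/29
a_3 = 2: 449/60
a_4 = 14: 6503/869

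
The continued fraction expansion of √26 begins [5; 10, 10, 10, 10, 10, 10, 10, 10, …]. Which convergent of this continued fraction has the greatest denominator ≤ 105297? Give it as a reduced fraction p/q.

a_0 = 5: 5/1  (≤ bound)
a_1 = 10: 51/10  (≤ bound)
a_2 = 10: 515/101  (≤ bound)
a_3 = 10: 5201/1020  (≤ bound)
a_4 = 10: 52525/10301  (≤ bound)
a_5 = 10: 530451/104030  (≤ bound)
a_6 = 10: 5357035/1050601  (> 105297, stop)

530451/104030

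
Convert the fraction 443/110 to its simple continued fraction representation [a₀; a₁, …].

443 = 4·110 + 3, so a_0 = 4
110 = 36·3 + 2, so a_1 = 36
3 = 1·2 + 1, so a_2 = 1
2 = 2·1 + 0, so a_3 = 2

[4; 36, 1, 2]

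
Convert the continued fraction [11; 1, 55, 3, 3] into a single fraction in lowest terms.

a_0 = 11: 11/1
a_1 = 1: 12/1
a_2 = 55: 671/56
a_3 = 3: 2025/169
a_4 = 3: 6746/563

6746/563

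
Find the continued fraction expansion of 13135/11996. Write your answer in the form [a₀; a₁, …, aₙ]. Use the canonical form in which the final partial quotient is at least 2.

Apply division with remainder until the remainder is 0:
⌊13135/11996⌋ = 1, remainder 1139
⌊11996/1139⌋ = 10, remainder 606
⌊1139/606⌋ = 1, remainder 533
⌊606/533⌋ = 1, remainder 73
⌊533/73⌋ = 7, remainder 22
⌊73/22⌋ = 3, remainder 7
⌊22/7⌋ = 3, remainder 1
⌊7/1⌋ = 7, remainder 0

[1; 10, 1, 1, 7, 3, 3, 7]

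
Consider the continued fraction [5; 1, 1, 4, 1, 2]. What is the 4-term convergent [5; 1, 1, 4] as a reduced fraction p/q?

50/9

a_0 = 5: 5/1
a_1 = 1: 6/1
a_2 = 1: 11/2
a_3 = 4: 50/9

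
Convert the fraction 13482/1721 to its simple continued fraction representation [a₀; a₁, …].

[7; 1, 5, 57, 5]

Apply division with remainder until the remainder is 0:
13482 ÷ 1721 → quotient 7, remainder 1435
1721 ÷ 1435 → quotient 1, remainder 286
1435 ÷ 286 → quotient 5, remainder 5
286 ÷ 5 → quotient 57, remainder 1
5 ÷ 1 → quotient 5, remainder 0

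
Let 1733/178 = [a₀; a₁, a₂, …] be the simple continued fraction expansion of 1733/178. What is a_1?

1

Apply division with remainder until the remainder is 0:
1733 = 9·178 + 131, so a_0 = 9
178 = 1·131 + 47, so a_1 = 1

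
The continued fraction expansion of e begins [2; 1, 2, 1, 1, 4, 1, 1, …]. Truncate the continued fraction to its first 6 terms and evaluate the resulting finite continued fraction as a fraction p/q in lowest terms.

87/32

Start with 4.
1 + 1/(4/1) = 1 + 1/4 = 5/4
1 + 1/(5/4) = 1 + 4/5 = 9/5
2 + 1/(9/5) = 2 + 5/9 = 23/9
1 + 1/(23/9) = 1 + 9/23 = 32/23
2 + 1/(32/23) = 2 + 23/32 = 87/32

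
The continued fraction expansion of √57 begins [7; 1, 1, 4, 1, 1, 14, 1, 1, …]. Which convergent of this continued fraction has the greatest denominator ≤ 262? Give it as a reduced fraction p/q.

151/20

a_0 = 7: 7/1  (≤ bound)
a_1 = 1: 8/1  (≤ bound)
a_2 = 1: 15/2  (≤ bound)
a_3 = 4: 68/9  (≤ bound)
a_4 = 1: 83/11  (≤ bound)
a_5 = 1: 151/20  (≤ bound)
a_6 = 14: 2197/291  (> 262, stop)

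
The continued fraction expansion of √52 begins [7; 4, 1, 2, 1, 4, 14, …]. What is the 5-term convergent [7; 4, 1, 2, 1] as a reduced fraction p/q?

a_0 = 7: 7/1
a_1 = 4: 29/4
a_2 = 1: 36/5
a_3 = 2: 101/14
a_4 = 1: 137/19

137/19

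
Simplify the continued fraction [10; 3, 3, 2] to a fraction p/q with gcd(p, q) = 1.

237/23

Start with 2.
3 + 1/(2/1) = 3 + 1/2 = 7/2
3 + 1/(7/2) = 3 + 2/7 = 23/7
10 + 1/(23/7) = 10 + 7/23 = 237/23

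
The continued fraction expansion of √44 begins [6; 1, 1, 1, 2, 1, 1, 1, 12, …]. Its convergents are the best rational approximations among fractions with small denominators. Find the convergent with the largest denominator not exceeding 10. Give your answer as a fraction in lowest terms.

List convergents until the denominator exceeds the bound:
a_0 = 6: 6/1  (≤ bound)
a_1 = 1: 7/1  (≤ bound)
a_2 = 1: 13/2  (≤ bound)
a_3 = 1: 20/3  (≤ bound)
a_4 = 2: 53/8  (≤ bound)
a_5 = 1: 73/11  (> 10, stop)

53/8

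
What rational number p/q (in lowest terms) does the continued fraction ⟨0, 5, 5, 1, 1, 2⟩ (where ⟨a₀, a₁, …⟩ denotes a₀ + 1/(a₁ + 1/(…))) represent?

Start with 2.
1 + 1/(2/1) = 1 + 1/2 = 3/2
1 + 1/(3/2) = 1 + 2/3 = 5/3
5 + 1/(5/3) = 5 + 3/5 = 28/5
5 + 1/(28/5) = 5 + 5/28 = 145/28
0 + 1/(145/28) = 0 + 28/145 = 28/145

28/145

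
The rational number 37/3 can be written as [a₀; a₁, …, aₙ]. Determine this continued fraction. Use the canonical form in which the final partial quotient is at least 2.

Apply division with remainder until the remainder is 0:
⌊37/3⌋ = 12, remainder 1
⌊3/1⌋ = 3, remainder 0

[12; 3]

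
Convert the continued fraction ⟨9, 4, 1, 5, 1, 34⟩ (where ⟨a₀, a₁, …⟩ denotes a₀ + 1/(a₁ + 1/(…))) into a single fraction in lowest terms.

Start with 34.
1 + 1/(34/1) = 1 + 1/34 = 35/34
5 + 1/(35/34) = 5 + 34/35 = 209/35
1 + 1/(209/35) = 1 + 35/209 = 244/209
4 + 1/(244/209) = 4 + 209/244 = 1185/244
9 + 1/(1185/244) = 9 + 244/1185 = 10909/1185

10909/1185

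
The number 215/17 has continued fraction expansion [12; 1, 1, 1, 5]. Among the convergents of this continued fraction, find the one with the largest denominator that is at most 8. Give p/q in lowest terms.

List convergents until the denominator exceeds the bound:
a_0 = 12: 12/1  (≤ bound)
a_1 = 1: 13/1  (≤ bound)
a_2 = 1: 25/2  (≤ bound)
a_3 = 1: 38/3  (≤ bound)
a_4 = 5: 215/17  (> 8, stop)

38/3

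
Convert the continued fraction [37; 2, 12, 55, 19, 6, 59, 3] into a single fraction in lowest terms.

1060401997/28292454

a_0 = 37: 37/1
a_1 = 2: 75/2
a_2 = 12: 937/25
a_3 = 55: 51610/1377
a_4 = 19: 981527/26188
a_5 = 6: 5940772/158505
a_6 = 59: 351487075/9377983
a_7 = 3: 1060401997/28292454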